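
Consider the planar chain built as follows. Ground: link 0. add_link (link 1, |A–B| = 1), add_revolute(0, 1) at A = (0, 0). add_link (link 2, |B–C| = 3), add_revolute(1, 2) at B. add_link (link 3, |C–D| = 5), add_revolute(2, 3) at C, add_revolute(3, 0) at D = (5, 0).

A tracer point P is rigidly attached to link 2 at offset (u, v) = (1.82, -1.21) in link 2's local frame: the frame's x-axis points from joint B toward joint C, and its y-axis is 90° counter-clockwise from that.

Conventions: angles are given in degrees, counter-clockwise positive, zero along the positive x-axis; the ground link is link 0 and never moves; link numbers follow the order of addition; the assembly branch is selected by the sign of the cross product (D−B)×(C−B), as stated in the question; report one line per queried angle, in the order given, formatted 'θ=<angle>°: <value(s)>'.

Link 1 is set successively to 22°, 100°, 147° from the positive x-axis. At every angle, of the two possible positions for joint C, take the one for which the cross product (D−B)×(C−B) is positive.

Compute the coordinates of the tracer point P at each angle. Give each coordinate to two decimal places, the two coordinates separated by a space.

A=(0,0), D=(5.00,0)
θ=22°: B = A + 1.00·(cos22°, sin22°) = (0.9272, 0.3746)
θ=22°: |BD| = 4.0900
θ=22°: circle(B,3.00) ∩ circle(D,5.00): a=0.0890, h=2.9987
θ=22°:   candidates: C₊=(1.2905,3.3525) cross=12.265; C₋=(0.7412,-2.6196) cross=-12.265
θ=22°:   branch + wants cross > 0 → take C=(1.2905,3.3525) (cross=12.265)
θ=22°: ex = (C−B)/|BC| = (0.1211,0.9926); ey = (-0.9926,0.1211)
θ=22°: P = B + 1.82·ex + -1.21·ey = (2.3487,2.0347)
θ=100°: B = A + 1.00·(cos100°, sin100°) = (-0.1736, 0.9848)
θ=100°: |BD| = 5.2665
θ=100°: circle(B,3.00) ∩ circle(D,5.00): a=1.1142, h=2.7854
θ=100°:   candidates: C₊=(1.4418,3.5127) cross=14.669; C₋=(0.4001,-1.9598) cross=-14.669
θ=100°:   branch + wants cross > 0 → take C=(1.4418,3.5127) (cross=14.669)
θ=100°: ex = (C−B)/|BC| = (0.5385,0.8426); ey = (-0.8426,0.5385)
θ=100°: P = B + 1.82·ex + -1.21·ey = (1.8260,1.8668)
θ=147°: B = A + 1.00·(cos147°, sin147°) = (-0.8387, 0.5446)
θ=147°: |BD| = 5.8640
θ=147°: circle(B,3.00) ∩ circle(D,5.00): a=1.5678, h=2.5578
θ=147°:   candidates: C₊=(0.9599,2.9457) cross=14.999; C₋=(0.4847,-2.1477) cross=-14.999
θ=147°:   branch + wants cross > 0 → take C=(0.9599,2.9457) (cross=14.999)
θ=147°: ex = (C−B)/|BC| = (0.5995,0.8004); ey = (-0.8004,0.5995)
θ=147°: P = B + 1.82·ex + -1.21·ey = (1.2209,1.2759)

θ=22°: 2.35 2.03
θ=100°: 1.83 1.87
θ=147°: 1.22 1.28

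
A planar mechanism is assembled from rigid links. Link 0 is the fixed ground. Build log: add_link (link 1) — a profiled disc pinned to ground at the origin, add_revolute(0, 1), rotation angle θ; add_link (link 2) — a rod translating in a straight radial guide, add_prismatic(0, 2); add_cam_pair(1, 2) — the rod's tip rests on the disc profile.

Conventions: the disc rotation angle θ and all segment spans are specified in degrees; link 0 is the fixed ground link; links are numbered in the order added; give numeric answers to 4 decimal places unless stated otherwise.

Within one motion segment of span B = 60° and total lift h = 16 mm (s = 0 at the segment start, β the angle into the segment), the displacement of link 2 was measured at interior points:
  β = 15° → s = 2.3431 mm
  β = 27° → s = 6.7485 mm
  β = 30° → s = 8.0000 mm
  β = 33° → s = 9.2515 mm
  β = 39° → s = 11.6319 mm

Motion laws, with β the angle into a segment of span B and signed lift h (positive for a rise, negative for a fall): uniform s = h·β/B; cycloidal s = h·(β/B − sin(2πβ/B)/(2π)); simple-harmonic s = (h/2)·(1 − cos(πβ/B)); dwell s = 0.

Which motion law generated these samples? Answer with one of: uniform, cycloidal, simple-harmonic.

candidates at β/B = r: uniform s = h·r (linear in β); cycloidal s = h·(r − sin(2πr)/(2π)); simple-harmonic s = (h/2)(1 − cos(πr))
β=15°: printed 2.3431 | uniform 4.0000, cycloidal 1.4535, simple-harmonic 2.3431
β=27°: printed 6.7485 | uniform 7.2000, cycloidal 6.4131, simple-harmonic 6.7485
β=30°: printed 8.0000 | uniform 8.0000, cycloidal 8.0000, simple-harmonic 8.0000
β=33°: printed 9.2515 | uniform 8.8000, cycloidal 9.5869, simple-harmonic 9.2515
β=39°: printed 11.6319 | uniform 10.4000, cycloidal 12.4601, simple-harmonic 11.6319
only one law matches every sample → simple-harmonic

simple-harmonic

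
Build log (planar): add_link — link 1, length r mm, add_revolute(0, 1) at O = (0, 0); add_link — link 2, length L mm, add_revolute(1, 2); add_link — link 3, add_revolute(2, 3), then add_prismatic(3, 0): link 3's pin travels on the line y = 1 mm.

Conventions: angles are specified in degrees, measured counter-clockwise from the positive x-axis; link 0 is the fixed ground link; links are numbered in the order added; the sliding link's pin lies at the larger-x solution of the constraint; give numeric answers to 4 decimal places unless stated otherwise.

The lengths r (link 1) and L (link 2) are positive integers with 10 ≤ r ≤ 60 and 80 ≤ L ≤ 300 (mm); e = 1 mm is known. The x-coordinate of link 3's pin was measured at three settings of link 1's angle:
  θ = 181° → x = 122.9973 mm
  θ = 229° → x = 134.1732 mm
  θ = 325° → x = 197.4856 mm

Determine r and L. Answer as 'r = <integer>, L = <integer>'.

constraint per measurement: (x − r cos θ)² + (r sin θ − e)² = L²
subtracting the θ₁ and θ₂ equations cancels the r² and L² terms:
r = (x₁² − x₂²) / (2[(x₁cos θ₁ + e sin θ₁) − (x₂cos θ₂ + e sin θ₂)]) = 41.9998 → r = 42
L² = (x₁ − r cos θ₁)² + (r sin θ₁ − e)² = 27225.0014 → L = 165.0000 → L = 165
check at θ₃=325°: x = 197.4856 (printed 197.4856) ✓

r = 42, L = 165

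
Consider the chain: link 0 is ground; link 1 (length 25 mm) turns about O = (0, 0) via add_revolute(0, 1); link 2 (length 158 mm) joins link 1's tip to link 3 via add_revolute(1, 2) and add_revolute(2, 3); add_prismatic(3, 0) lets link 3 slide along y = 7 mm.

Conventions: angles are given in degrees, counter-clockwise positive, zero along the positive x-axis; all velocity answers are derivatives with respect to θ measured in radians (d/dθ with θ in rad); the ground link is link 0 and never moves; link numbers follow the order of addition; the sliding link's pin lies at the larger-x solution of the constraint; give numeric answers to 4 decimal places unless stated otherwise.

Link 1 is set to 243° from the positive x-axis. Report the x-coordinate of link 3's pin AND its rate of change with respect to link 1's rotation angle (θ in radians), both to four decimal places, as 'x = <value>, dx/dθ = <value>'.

geometry: r = 25 mm, L = 158 mm, e = 7 mm
crank pin P = (r cos θ, r sin θ) = (-11.349762, -22.275163)
h = r sin θ − e = -22.275163 − 7 = -29.275163
x = r cos θ + √(L² − h²) = -11.349762 + 155.264178 = 143.914415
dx/dθ = −r sin θ − h·r cos θ/√(L² − h²) (θ in radians; h = -29.275163) = 20.135158

x = 143.9144, dx/dθ = 20.1352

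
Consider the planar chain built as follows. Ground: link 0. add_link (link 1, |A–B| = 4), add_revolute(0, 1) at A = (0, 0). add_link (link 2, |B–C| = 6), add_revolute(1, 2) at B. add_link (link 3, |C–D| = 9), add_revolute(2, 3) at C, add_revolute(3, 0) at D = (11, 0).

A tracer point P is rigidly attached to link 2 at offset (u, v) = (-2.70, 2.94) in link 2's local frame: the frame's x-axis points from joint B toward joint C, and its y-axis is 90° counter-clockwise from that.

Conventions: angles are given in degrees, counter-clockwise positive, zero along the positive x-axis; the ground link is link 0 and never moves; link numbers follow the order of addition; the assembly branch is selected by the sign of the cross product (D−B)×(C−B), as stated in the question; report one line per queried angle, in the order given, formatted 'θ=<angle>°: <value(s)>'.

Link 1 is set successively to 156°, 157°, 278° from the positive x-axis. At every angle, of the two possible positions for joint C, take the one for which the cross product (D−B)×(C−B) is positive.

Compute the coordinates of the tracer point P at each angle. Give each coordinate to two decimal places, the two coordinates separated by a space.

A=(0,0), D=(11.00,0)
θ=156°: B = A + 4.00·(cos156°, sin156°) = (-3.6542, 1.6269)
θ=156°: |BD| = 14.7442
θ=156°: circle(B,6.00) ∩ circle(D,9.00): a=5.8461, h=1.3503
θ=156°:   candidates: C₊=(2.3052,2.3239) cross=19.909; C₋=(2.0072,-0.3602) cross=-19.909
θ=156°:   branch + wants cross > 0 → take C=(2.3052,2.3239) (cross=19.909)
θ=156°: ex = (C−B)/|BC| = (0.9932,0.1162); ey = (-0.1162,0.9932)
θ=156°: P = B + -2.70·ex + 2.94·ey = (-6.6774,4.2334)
θ=157°: B = A + 4.00·(cos157°, sin157°) = (-3.6820, 1.5629)
θ=157°: |BD| = 14.7650
θ=157°: circle(B,6.00) ∩ circle(D,9.00): a=5.8586, h=1.2949
θ=157°:   candidates: C₊=(2.2807,2.2304) cross=19.119; C₋=(2.0066,-0.3448) cross=-19.119
θ=157°:   branch + wants cross > 0 → take C=(2.2807,2.2304) (cross=19.119)
θ=157°: ex = (C−B)/|BC| = (0.9938,0.1112); ey = (-0.1112,0.9938)
θ=157°: P = B + -2.70·ex + 2.94·ey = (-6.6923,4.1843)
θ=278°: B = A + 4.00·(cos278°, sin278°) = (0.5567, -3.9611)
θ=278°: |BD| = 11.1693
θ=278°: circle(B,6.00) ∩ circle(D,9.00): a=3.5702, h=4.8222
θ=278°:   candidates: C₊=(2.1847,1.8138) cross=53.861; C₋=(5.6050,-7.2037) cross=-53.861
θ=278°:   branch + wants cross > 0 → take C=(2.1847,1.8138) (cross=53.861)
θ=278°: ex = (C−B)/|BC| = (0.2713,0.9625); ey = (-0.9625,0.2713)
θ=278°: P = B + -2.70·ex + 2.94·ey = (-3.0056,-5.7621)

θ=156°: -6.68 4.23
θ=157°: -6.69 4.18
θ=278°: -3.01 -5.76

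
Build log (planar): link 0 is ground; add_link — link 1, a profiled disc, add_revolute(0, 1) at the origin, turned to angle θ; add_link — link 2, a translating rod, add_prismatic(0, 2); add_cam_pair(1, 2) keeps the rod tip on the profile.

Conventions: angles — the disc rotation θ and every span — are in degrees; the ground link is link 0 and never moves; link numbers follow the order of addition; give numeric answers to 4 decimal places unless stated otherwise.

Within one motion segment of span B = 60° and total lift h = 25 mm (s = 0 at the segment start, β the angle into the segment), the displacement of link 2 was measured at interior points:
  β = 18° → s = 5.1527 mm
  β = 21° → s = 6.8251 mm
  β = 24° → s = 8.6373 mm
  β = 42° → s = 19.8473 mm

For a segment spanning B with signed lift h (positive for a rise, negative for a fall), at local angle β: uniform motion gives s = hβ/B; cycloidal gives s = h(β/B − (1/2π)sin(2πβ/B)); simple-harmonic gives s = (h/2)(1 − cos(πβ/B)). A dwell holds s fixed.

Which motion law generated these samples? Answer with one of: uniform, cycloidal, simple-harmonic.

candidates at β/B = r: uniform s = h·r (linear in β); cycloidal s = h·(r − sin(2πr)/(2π)); simple-harmonic s = (h/2)(1 − cos(πr))
β=18°: printed 5.1527 | uniform 7.5000, cycloidal 3.7159, simple-harmonic 5.1527
β=21°: printed 6.8251 | uniform 8.7500, cycloidal 5.5310, simple-harmonic 6.8251
β=24°: printed 8.6373 | uniform 10.0000, cycloidal 7.6613, simple-harmonic 8.6373
β=42°: printed 19.8473 | uniform 17.5000, cycloidal 21.2841, simple-harmonic 19.8473
only one law matches every sample → simple-harmonic

simple-harmonic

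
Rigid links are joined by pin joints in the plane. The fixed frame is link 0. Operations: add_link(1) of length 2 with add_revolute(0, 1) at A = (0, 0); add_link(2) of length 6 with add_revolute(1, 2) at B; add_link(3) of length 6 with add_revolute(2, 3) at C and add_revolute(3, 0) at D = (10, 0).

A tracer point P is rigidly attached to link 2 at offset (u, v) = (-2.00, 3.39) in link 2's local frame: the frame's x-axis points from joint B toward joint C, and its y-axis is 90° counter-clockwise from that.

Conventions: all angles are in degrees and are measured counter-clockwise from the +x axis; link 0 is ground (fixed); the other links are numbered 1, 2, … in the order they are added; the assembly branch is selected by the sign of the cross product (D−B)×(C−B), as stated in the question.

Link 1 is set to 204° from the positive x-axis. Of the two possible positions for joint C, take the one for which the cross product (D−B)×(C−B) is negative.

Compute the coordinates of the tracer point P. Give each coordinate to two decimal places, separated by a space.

A=(0,0), D=(10.00,0)
B = A + 2.00·(cos204°, sin204°) = (-1.8271, -0.8135)
|BD| = 11.8550
circle(B,6.00) ∩ circle(D,6.00): a=5.9275, h=0.9298
  candidates: C₊=(4.0227,0.5209) cross=11.023; C₋=(4.1503,-1.3344) cross=-11.023
  branch - wants cross < 0 → take C=(4.1503,-1.3344) (cross=-11.023)
ex = (C−B)/|BC| = (0.9962,-0.0868); ey = (0.0868,0.9962)
P = B + -2.00·ex + 3.39·ey = (-3.5252,2.7374)

-3.53 2.74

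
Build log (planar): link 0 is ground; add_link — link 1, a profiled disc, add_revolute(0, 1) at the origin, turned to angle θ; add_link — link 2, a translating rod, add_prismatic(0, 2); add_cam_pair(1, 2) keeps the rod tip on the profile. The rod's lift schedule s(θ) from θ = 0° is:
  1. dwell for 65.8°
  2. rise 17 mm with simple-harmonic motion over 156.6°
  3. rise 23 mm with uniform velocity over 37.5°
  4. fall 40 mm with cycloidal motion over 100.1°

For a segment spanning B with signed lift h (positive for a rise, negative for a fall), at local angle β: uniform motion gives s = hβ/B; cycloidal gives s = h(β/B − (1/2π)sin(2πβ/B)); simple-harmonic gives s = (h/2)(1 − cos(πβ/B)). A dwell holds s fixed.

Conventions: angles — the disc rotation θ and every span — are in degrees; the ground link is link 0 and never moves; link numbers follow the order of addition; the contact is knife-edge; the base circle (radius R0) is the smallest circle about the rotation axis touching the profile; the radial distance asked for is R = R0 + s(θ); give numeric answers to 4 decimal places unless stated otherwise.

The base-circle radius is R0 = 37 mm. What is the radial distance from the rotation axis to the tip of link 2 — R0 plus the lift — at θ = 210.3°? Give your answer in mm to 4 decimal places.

seg 1 [0°–65.8°] dwell: s stays 0.0000
seg 2 [65.8°–222.4°] simple-harmonic, h=17: θ=210.3° here. β=144.5, B=156.6. 17/2·(1 − cos(π·0.9227)) = 16.7508 → s = 16.7508
R = R0 + s = 37 + 16.7508 = 53.7508

53.7508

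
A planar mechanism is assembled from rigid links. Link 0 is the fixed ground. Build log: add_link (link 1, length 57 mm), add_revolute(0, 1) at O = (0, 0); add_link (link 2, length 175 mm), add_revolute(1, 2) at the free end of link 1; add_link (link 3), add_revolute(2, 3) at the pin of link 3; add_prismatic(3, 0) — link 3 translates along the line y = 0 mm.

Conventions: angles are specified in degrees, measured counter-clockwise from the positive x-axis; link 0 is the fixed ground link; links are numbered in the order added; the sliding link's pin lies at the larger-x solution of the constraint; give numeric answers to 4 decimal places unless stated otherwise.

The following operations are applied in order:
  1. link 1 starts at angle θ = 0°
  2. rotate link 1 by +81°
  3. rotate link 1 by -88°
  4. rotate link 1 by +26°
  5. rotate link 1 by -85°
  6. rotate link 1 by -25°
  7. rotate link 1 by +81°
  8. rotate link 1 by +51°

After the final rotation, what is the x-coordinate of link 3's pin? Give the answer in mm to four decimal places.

geometry: r = 57 mm, L = 175 mm, e = 0 mm; θ starts at 0°
rotate link 1 by +81°: θ ← 0° +81° = 81°
rotate link 1 by -88°: θ ← 81° -88° = -7°
rotate link 1 by +26°: θ ← -7° +26° = 19°
rotate link 1 by -85°: θ ← 19° -85° = -66°
rotate link 1 by -25°: θ ← -66° -25° = -91°
rotate link 1 by +81°: θ ← -91° +81° = -10°
rotate link 1 by +51°: θ ← -10° +51° = 41°
crank pin P = (r cos θ, r sin θ) = (43.018446, 37.395365)
h = r sin θ − e = 37.395365 − 0 = 37.395365
x = r cos θ + √(L² − h²) = 43.018446 + 170.957851 = 213.976297

213.9763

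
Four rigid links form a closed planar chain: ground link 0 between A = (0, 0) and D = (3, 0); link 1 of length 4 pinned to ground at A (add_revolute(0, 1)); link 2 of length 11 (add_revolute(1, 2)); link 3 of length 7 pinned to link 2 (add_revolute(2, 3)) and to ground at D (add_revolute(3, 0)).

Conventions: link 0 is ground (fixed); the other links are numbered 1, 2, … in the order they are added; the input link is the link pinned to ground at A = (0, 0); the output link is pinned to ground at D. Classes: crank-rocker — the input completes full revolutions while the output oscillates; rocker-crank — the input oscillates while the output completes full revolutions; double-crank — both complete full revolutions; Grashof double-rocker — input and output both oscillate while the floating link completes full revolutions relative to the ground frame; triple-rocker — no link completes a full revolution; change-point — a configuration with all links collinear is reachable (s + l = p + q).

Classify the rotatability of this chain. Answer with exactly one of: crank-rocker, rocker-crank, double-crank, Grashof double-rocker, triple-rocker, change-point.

lengths: ground=3, input=4, coupler=11, output=7
sorted: s=3 (shortest), l=11 (longest), p+q=11
s + l = 14 vs p + q = 11
s + l > p + q → non-Grashof → no link fully rotates → triple-rocker

triple-rocker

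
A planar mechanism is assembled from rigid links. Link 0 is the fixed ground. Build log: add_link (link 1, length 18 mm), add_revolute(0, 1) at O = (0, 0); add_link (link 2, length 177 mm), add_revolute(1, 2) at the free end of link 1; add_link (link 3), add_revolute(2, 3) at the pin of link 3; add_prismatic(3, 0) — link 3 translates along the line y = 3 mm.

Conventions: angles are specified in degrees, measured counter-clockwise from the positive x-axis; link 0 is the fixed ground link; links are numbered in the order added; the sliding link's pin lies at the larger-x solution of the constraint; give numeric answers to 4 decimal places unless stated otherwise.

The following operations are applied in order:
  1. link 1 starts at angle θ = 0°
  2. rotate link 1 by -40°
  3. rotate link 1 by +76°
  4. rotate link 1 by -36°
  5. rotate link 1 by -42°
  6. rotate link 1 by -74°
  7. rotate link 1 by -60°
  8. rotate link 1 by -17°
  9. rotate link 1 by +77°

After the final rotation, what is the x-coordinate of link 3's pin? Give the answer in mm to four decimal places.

geometry: r = 18 mm, L = 177 mm, e = 3 mm; θ starts at 0°
rotate link 1 by -40°: θ ← 0° -40° = -40°
rotate link 1 by +76°: θ ← -40° +76° = 36°
rotate link 1 by -36°: θ ← 36° -36° = 0°
rotate link 1 by -42°: θ ← 0° -42° = -42°
rotate link 1 by -74°: θ ← -42° -74° = -116°
rotate link 1 by -60°: θ ← -116° -60° = -176°
rotate link 1 by -17°: θ ← -176° -17° = -193°
rotate link 1 by +77°: θ ← -193° +77° = -116°
crank pin P = (r cos θ, r sin θ) = (-7.890681, -16.178293)
h = r sin θ − e = -16.178293 − 3 = -19.178293
x = r cos θ + √(L² − h²) = -7.890681 + 175.957930 = 168.067249

168.0672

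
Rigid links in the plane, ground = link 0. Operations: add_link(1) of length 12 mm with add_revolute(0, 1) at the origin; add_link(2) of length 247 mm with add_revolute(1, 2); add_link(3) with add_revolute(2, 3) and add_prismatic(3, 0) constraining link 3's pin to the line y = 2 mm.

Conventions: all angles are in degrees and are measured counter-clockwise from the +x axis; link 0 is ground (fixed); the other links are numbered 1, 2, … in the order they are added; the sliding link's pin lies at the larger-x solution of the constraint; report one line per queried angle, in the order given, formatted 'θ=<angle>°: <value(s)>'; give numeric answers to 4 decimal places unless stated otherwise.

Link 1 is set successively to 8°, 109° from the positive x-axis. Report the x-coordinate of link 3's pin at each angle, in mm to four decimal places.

geometry: r = 12 mm, L = 247 mm, e = 2 mm
θ=8°: crank pin P = (r cos θ, r sin θ) = (11.883217, 1.670077)
θ=8°: h = r sin θ − e = 1.670077 − 2 = -0.329923
θ=8°: x = r cos θ + √(L² − h²) = 11.883217 + 246.999780 = 258.882996
θ=109°: crank pin P = (r cos θ, r sin θ) = (-3.906818, 11.346223)
θ=109°: h = r sin θ − e = 11.346223 − 2 = 9.346223
θ=109°: x = r cos θ + √(L² − h²) = -3.906818 + 246.823111 = 242.916293

θ=8°: 258.8830
θ=109°: 242.9163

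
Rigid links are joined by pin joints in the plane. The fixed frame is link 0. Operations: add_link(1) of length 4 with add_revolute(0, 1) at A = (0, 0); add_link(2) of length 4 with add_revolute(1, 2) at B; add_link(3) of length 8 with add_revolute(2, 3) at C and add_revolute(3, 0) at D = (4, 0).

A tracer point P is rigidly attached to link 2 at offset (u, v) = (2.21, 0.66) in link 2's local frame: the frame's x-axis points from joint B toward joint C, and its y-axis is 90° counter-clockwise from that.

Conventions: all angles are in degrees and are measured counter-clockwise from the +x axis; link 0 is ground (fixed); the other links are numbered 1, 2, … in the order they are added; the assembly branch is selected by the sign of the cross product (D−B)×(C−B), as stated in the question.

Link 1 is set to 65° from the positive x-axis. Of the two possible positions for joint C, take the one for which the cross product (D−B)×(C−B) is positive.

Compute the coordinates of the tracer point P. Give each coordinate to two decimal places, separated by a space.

A=(0,0), D=(4.00,0)
B = A + 4.00·(cos65°, sin65°) = (1.6905, 3.6252)
|BD| = 4.2984
circle(B,4.00) ∩ circle(D,8.00): a=-3.4343, h=2.0508
  candidates: C₊=(1.5749,7.6236) cross=8.815; C₋=(-1.8844,5.4198) cross=-8.815
  branch + wants cross > 0 → take C=(1.5749,7.6236) (cross=8.815)
ex = (C−B)/|BC| = (-0.0289,0.9996); ey = (-0.9996,-0.0289)
P = B + 2.21·ex + 0.66·ey = (0.9669,5.8152)

0.97 5.82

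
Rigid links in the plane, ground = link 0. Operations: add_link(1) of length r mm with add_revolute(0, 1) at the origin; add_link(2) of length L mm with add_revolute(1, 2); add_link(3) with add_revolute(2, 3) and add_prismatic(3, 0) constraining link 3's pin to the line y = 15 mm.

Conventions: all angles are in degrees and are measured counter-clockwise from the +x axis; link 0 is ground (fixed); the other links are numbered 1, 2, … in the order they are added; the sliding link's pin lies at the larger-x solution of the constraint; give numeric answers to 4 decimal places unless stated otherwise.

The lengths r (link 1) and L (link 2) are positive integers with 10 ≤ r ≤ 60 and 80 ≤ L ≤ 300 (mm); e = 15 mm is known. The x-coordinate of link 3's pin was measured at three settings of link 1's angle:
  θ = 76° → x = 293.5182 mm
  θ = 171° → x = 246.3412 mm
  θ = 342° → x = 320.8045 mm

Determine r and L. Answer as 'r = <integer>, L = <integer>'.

constraint per measurement: (x − r cos θ)² + (r sin θ − e)² = L²
subtracting the θ₁ and θ₂ equations cancels the r² and L² terms:
r = (x₁² − x₂²) / (2[(x₁cos θ₁ + e sin θ₁) − (x₂cos θ₂ + e sin θ₂)]) = 39.0000 → r = 39
L² = (x₁ − r cos θ₁)² + (r sin θ₁ − e)² = 81225.0263 → L = 285.0000 → L = 285
check at θ₃=342°: x = 320.8045 (printed 320.8045) ✓

r = 39, L = 285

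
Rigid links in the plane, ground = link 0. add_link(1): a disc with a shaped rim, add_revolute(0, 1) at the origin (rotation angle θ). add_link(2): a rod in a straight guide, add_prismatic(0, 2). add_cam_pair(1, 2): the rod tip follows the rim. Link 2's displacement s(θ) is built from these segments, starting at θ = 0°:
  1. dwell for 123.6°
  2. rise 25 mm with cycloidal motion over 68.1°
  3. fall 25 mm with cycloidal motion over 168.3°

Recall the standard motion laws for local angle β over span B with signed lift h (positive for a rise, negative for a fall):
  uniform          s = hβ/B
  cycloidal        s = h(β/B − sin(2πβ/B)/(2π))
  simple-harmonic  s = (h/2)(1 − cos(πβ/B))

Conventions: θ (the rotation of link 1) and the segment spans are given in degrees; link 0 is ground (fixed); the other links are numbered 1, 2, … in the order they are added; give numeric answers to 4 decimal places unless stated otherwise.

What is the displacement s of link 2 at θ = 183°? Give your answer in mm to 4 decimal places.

segment 1 (0° to 123.6°, dwell): s unchanged at 0.0000
θ = 183° falls in segment 2 (123.6° to 191.7°, cycloidal, h = 25): β = 183 − 123.6 = 59.4°, B = 68.1°; Δs = 25·(0.8722 − sin(2π·0.8722)/(2π)) = 24.6679; s = 0.0000 + 24.6679 = 24.6679

24.6679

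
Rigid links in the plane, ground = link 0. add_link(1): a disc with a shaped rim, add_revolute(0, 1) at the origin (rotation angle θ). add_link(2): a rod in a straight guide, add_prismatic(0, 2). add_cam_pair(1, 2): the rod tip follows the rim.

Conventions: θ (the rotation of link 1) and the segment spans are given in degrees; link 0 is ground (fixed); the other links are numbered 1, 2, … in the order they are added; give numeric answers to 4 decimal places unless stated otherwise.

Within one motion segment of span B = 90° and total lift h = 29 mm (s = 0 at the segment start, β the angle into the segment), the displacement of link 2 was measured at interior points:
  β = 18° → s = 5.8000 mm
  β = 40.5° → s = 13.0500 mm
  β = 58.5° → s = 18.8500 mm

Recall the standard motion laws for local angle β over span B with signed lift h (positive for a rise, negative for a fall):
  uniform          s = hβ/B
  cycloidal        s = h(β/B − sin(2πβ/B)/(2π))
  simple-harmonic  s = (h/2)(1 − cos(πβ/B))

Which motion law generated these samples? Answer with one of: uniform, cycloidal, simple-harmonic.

candidates at β/B = r: uniform s = h·r (linear in β); cycloidal s = h·(r − sin(2πr)/(2π)); simple-harmonic s = (h/2)(1 − cos(πr))
β=18°: printed 5.8000 | uniform 5.8000, cycloidal 1.4104, simple-harmonic 2.7693
β=40.5°: printed 13.0500 | uniform 13.0500, cycloidal 11.6237, simple-harmonic 12.2317
β=58.5°: printed 18.8500 | uniform 18.8500, cycloidal 22.5840, simple-harmonic 21.0829
only one law matches every sample → uniform

uniform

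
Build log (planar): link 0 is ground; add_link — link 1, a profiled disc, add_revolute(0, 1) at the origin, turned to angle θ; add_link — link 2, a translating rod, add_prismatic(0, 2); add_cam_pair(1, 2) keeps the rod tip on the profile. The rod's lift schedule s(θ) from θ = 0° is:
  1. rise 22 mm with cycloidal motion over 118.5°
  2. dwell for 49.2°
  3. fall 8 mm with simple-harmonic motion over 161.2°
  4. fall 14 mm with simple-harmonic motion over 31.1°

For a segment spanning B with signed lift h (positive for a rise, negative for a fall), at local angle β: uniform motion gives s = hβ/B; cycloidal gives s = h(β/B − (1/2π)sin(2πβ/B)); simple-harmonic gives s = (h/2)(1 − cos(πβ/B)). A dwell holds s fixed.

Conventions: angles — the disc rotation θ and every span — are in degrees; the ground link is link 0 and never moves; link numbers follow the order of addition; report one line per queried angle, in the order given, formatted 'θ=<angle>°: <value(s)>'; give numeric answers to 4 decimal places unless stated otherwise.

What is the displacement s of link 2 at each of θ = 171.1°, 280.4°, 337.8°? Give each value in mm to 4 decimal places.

seg 1 [0°–118.5°] cycloidal, h=22: full span → s += 22 → s = 22.0000
seg 2 [118.5°–167.7°] dwell: s stays 22.0000
seg 3 [167.7°–328.9°] simple-harmonic, h=-8: θ=171.1° here. β=3.4, B=161.2. -8/2·(1 − cos(π·0.0211)) = -0.0088 → s = 21.9912
seg 3 [167.7°–328.9°] simple-harmonic, h=-8: θ=280.4° here. β=112.7, B=161.2. -8/2·(1 − cos(π·0.6991)) = -6.3423 → s = 15.6577
seg 3 [167.7°–328.9°] simple-harmonic, h=-8: full span → s += -8 → s = 14.0000
seg 4 [328.9°–360°] simple-harmonic, h=-14: θ=337.8° here. β=8.9, B=31.1. -14/2·(1 − cos(π·0.2862)) = -2.6435 → s = 11.3565

θ=171.1°: 21.9912
θ=280.4°: 15.6577
θ=337.8°: 11.3565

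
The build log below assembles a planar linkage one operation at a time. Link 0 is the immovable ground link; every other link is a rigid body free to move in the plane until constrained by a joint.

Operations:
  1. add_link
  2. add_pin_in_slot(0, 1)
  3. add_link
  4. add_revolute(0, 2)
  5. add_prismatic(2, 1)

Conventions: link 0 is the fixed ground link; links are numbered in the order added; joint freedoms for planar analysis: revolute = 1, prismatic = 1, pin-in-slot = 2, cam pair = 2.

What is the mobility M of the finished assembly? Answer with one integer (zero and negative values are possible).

(L,J1,J2)=(1,0,0); link0 fixed
link1: (2,0,0)
PS 0-1 [J2]: (2,0,1)
link2: (3,0,1)
R 0-2 [J1]: (3,1,1)
P 2-1 [J1]: (3,2,1)
Grübler: 3·2 − 2·2 − 1 = 1

M = 1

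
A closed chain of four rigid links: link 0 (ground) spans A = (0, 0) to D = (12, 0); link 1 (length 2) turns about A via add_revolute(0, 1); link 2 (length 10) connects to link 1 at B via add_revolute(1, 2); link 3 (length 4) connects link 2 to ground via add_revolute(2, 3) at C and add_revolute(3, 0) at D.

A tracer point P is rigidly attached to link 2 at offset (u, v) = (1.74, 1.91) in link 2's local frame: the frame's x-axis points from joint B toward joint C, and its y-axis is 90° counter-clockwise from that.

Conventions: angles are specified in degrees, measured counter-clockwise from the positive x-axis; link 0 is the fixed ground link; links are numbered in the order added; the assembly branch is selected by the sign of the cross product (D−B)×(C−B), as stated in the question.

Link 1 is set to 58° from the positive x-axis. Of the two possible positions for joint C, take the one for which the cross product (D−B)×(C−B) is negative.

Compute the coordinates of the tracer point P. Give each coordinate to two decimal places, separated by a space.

A=(0,0), D=(12.00,0)
B = A + 2.00·(cos58°, sin58°) = (1.0598, 1.6961)
|BD| = 11.0709
circle(B,10.00) ∩ circle(D,4.00): a=9.3292, h=3.6009
  candidates: C₊=(10.8305,3.8252) cross=39.865; C₋=(9.7272,-3.2916) cross=-39.865
  branch - wants cross < 0 → take C=(9.7272,-3.2916) (cross=-39.865)
ex = (C−B)/|BC| = (0.8667,-0.4988); ey = (0.4988,0.8667)
P = B + 1.74·ex + 1.91·ey = (3.5206,2.4837)

3.52 2.48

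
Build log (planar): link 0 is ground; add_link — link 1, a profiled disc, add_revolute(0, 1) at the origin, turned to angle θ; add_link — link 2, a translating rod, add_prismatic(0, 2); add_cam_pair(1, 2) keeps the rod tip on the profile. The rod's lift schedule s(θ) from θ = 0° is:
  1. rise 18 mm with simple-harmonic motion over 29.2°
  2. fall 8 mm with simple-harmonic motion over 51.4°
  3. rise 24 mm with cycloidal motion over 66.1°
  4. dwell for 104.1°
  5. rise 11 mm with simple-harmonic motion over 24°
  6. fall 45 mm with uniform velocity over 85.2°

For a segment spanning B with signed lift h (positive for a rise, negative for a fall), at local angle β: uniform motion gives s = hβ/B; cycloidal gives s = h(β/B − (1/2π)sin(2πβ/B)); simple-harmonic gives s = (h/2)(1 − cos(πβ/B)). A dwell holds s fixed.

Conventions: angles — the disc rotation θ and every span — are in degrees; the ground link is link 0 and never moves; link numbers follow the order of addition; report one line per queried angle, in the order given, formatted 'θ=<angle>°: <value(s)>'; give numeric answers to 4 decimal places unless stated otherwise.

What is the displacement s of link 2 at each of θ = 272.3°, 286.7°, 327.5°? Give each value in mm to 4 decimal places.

seg 1 [0°–29.2°] simple-harmonic, h=18: full span → s += 18 → s = 18.0000
seg 2 [29.2°–80.6°] simple-harmonic, h=-8: full span → s += -8 → s = 10.0000
seg 3 [80.6°–146.7°] cycloidal, h=24: full span → s += 24 → s = 34.0000
seg 4 [146.7°–250.8°] dwell: s stays 34.0000
seg 5 [250.8°–274.8°] simple-harmonic, h=11: θ=272.3° here. β=21.5, B=24. 11/2·(1 − cos(π·0.8958)) = 10.7081 → s = 44.7081
seg 5 [250.8°–274.8°] simple-harmonic, h=11: full span → s += 11 → s = 45.0000
seg 6 [274.8°–360°] uniform, h=-45: θ=286.7° here. β=11.9, B=85.2. -45·11.9/85.2 = -6.2852 → s = 38.7148
seg 6 [274.8°–360°] uniform, h=-45: θ=327.5° here. β=52.7, B=85.2. -45·52.7/85.2 = -27.8345 → s = 17.1655

θ=272.3°: 44.7081
θ=286.7°: 38.7148
θ=327.5°: 17.1655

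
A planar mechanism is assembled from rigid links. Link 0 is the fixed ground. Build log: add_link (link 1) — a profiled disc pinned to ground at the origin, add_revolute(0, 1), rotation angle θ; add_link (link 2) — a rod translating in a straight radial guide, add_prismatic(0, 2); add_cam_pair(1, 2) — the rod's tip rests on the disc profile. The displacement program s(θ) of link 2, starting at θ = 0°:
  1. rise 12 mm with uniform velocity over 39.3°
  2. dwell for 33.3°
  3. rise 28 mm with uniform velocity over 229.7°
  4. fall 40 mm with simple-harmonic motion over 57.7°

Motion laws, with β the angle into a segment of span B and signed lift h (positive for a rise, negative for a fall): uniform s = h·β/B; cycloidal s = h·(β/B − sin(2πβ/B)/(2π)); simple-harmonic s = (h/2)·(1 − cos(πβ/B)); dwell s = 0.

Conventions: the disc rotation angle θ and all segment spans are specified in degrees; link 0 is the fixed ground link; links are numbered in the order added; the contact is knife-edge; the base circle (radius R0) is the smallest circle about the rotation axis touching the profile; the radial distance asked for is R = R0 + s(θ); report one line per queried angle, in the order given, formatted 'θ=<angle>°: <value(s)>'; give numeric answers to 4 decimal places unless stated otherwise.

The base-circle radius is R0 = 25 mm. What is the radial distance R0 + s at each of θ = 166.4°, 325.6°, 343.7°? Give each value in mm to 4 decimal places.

seg 1 [0°–39.3°] uniform, h=12: full span → s += 12 → s = 12.0000
seg 2 [39.3°–72.6°] dwell: s stays 12.0000
seg 3 [72.6°–302.3°] uniform, h=28: θ=166.4° here. β=93.8, B=229.7. 28·93.8/229.7 = 11.4340 → s = 23.4340
seg 3 [72.6°–302.3°] uniform, h=28: full span → s += 28 → s = 40.0000
seg 4 [302.3°–360°] simple-harmonic, h=-40: θ=325.6° here. β=23.3, B=57.7. -40/2·(1 − cos(π·0.4038)) = -14.0479 → s = 25.9521
seg 4 [302.3°–360°] simple-harmonic, h=-40: θ=343.7° here. β=41.4, B=57.7. -40/2·(1 − cos(π·0.7175)) = -32.6273 → s = 7.3727
θ=166.4°: R = R0 + s = 25 + 23.4340 = 48.4340
θ=325.6°: R = R0 + s = 25 + 25.9521 = 50.9521
θ=343.7°: R = R0 + s = 25 + 7.3727 = 32.3727

θ=166.4°: 48.4340
θ=325.6°: 50.9521
θ=343.7°: 32.3727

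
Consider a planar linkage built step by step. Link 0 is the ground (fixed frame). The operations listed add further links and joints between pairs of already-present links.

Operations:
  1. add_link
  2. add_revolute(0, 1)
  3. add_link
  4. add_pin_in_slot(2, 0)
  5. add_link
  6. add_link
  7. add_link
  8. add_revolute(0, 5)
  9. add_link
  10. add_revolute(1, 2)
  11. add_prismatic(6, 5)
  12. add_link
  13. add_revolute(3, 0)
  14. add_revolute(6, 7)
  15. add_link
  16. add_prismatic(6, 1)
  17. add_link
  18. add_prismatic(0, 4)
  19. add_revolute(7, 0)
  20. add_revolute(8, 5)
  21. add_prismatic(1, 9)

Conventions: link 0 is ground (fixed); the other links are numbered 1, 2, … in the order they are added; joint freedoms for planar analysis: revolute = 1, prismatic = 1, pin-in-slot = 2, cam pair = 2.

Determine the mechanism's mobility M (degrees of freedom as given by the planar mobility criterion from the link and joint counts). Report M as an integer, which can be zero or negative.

(L,J1,J2)=(1,0,0); link0 fixed
link1: (2,0,0)
R 0-1 [J1]: (2,1,0)
link2: (3,1,0)
PS 2-0 [J2]: (3,1,1)
link3: (4,1,1)
link4: (5,1,1)
link5: (6,1,1)
R 0-5 [J1]: (6,2,1)
link6: (7,2,1)
R 1-2 [J1]: (7,3,1)
P 6-5 [J1]: (7,4,1)
link7: (8,4,1)
R 3-0 [J1]: (8,5,1)
R 6-7 [J1]: (8,6,1)
link8: (9,6,1)
P 6-1 [J1]: (9,7,1)
link9: (10,7,1)
P 0-4 [J1]: (10,8,1)
R 7-0 [J1]: (10,9,1)
R 8-5 [J1]: (10,10,1)
P 1-9 [J1]: (10,11,1)
Grübler: 3·9 − 2·11 − 1 = 4

M = 4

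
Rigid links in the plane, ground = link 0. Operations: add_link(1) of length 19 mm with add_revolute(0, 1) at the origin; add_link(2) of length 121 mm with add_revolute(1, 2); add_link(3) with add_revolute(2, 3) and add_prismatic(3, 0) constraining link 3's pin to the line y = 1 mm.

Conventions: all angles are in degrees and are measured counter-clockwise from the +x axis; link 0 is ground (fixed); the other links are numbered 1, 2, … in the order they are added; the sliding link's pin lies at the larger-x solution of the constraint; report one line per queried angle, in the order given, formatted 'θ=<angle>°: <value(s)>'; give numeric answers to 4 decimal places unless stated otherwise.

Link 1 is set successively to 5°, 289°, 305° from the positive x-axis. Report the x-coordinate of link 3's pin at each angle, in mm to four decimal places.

geometry: r = 19 mm, L = 121 mm, e = 1 mm
θ=5°: crank pin P = (r cos θ, r sin θ) = (18.927699, 1.655959)
θ=5°: h = r sin θ − e = 1.655959 − 1 = 0.655959
θ=5°: x = r cos θ + √(L² − h²) = 18.927699 + 120.998222 = 139.925921
θ=289°: crank pin P = (r cos θ, r sin θ) = (6.185795, -17.964853)
θ=289°: h = r sin θ − e = -17.964853 − 1 = -18.964853
θ=289°: x = r cos θ + √(L² − h²) = 6.185795 + 119.504537 = 125.690332
θ=305°: crank pin P = (r cos θ, r sin θ) = (10.897952, -15.563889)
θ=305°: h = r sin θ − e = -15.563889 − 1 = -16.563889
θ=305°: x = r cos θ + √(L² − h²) = 10.897952 + 119.860909 = 130.758862

θ=5°: 139.9259
θ=289°: 125.6903
θ=305°: 130.7589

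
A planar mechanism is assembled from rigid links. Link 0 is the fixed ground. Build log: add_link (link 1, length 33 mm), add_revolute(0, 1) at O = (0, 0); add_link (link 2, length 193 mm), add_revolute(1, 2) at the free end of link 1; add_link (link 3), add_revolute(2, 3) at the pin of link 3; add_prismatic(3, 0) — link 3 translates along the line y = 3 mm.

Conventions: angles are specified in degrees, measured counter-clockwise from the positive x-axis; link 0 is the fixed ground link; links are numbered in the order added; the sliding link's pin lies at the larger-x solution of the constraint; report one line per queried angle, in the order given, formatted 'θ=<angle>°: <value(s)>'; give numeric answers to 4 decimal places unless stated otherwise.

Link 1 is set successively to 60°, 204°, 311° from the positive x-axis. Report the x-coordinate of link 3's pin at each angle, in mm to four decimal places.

geometry: r = 33 mm, L = 193 mm, e = 3 mm
θ=60°: crank pin P = (r cos θ, r sin θ) = (16.500000, 28.578838)
θ=60°: h = r sin θ − e = 28.578838 − 3 = 25.578838
θ=60°: x = r cos θ + √(L² − h²) = 16.500000 + 191.297473 = 207.797473
θ=204°: crank pin P = (r cos θ, r sin θ) = (-30.147000, -13.422309)
θ=204°: h = r sin θ − e = -13.422309 − 3 = -16.422309
θ=204°: x = r cos θ + √(L² − h²) = -30.147000 + 192.300046 = 162.153046
θ=311°: crank pin P = (r cos θ, r sin θ) = (21.649948, -24.905416)
θ=311°: h = r sin θ − e = -24.905416 − 3 = -27.905416
θ=311°: x = r cos θ + √(L² − h²) = 21.649948 + 190.971955 = 212.621903

θ=60°: 207.7975
θ=204°: 162.1530
θ=311°: 212.6219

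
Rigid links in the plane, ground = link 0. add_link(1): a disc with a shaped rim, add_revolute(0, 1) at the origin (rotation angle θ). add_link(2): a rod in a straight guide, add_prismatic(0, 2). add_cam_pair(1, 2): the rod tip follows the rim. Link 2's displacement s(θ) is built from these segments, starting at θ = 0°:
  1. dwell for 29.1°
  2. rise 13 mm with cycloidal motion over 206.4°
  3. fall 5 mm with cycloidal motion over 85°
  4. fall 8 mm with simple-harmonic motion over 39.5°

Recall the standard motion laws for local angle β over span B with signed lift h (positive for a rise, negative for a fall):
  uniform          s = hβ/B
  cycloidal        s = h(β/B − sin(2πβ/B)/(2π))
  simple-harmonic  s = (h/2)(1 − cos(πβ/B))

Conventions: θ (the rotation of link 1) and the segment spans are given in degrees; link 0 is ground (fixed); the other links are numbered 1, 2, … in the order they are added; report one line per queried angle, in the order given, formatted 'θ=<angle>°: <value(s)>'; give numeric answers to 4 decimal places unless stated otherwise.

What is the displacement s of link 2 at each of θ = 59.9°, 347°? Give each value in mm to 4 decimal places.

segment 1 (0° to 29.1°, dwell): s unchanged at 0.0000
θ = 59.9° falls in segment 2 (29.1° to 235.5°, cycloidal, h = 13): β = 59.9 − 29.1 = 30.8°, B = 206.4°; Δs = 13·(0.1492 − sin(2π·0.1492)/(2π)) = 0.2720; s = 0.0000 + 0.2720 = 0.2720
segment 2 (29.1° to 235.5°, cycloidal, h = 13) is passed completely: s = 0.0000 + (13) = 13.0000
segment 3 (235.5° to 320.5°, cycloidal, h = -5) is passed completely: s = 13.0000 + (-5) = 8.0000
θ = 347° falls in segment 4 (320.5° to 360°, simple-harmonic, h = -8): β = 347 − 320.5 = 26.5°, B = 39.5°; Δs = -8/2·(1 − cos(π·0.6709)) = -6.0457; s = 8.0000 − 6.0457 = 1.9543

θ=59.9°: 0.2720
θ=347°: 1.9543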